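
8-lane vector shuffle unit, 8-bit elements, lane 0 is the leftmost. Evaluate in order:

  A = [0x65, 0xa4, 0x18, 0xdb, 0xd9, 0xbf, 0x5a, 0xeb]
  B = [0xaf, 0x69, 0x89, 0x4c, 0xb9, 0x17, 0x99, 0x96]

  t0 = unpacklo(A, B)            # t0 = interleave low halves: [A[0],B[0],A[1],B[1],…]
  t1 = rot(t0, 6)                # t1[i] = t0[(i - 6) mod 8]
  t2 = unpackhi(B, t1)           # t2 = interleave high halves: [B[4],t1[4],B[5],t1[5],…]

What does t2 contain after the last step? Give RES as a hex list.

RES = [0xb9, 0xdb, 0x17, 0x4c, 0x99, 0x65, 0x96, 0xaf]

  t0: 65 af a4 69 18 89 db 4c
  t1: a4 69 18 89 db 4c 65 af
  t2: b9 db 17 4c 99 65 96 af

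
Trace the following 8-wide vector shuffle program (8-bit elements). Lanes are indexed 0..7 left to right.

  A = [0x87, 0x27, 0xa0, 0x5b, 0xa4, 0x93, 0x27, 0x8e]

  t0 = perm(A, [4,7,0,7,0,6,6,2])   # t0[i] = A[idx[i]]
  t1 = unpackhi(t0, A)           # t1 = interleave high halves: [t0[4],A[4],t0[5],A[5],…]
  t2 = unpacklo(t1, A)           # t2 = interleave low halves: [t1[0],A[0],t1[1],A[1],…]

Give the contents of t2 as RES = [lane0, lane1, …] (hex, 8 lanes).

→ t0 |a4|8e|87|8e|87|27|27|a0|
→ t1 |87|a4|27|93|27|27|a0|8e|
→ t2 |87|87|a4|27|27|a0|93|5b|

RES = [ 0x87  0x87  0xa4  0x27  0x27  0xa0  0x93  0x5b ]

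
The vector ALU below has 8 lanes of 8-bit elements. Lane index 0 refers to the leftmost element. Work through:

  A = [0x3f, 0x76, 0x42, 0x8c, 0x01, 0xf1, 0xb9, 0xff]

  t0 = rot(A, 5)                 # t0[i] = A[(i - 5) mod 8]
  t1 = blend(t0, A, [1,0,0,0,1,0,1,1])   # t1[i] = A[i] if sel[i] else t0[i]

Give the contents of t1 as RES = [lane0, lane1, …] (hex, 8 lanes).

→ t0 |8c|01|f1|b9|ff|3f|76|42|
→ t1 |3f|01|f1|b9|01|3f|b9|ff|

RES = [0x3f, 0x01, 0xf1, 0xb9, 0x01, 0x3f, 0xb9, 0xff]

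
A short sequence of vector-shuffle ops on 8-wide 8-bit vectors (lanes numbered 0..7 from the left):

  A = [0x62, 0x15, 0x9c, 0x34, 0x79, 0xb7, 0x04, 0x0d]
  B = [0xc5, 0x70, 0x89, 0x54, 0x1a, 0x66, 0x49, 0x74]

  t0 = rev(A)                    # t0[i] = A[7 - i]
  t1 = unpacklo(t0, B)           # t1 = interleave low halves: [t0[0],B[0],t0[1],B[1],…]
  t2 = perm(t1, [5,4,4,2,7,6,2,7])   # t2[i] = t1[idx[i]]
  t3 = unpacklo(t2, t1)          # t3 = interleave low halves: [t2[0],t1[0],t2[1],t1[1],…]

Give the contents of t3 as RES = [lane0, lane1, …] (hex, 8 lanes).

  t0: 0d 04 b7 79 34 9c 15 62
  t1: 0d c5 04 70 b7 89 79 54
  t2: 89 b7 b7 04 54 79 04 54
  t3: 89 0d b7 c5 b7 04 04 70

RES = [ 0x89  0x0d  0xb7  0xc5  0xb7  0x04  0x04  0x70 ]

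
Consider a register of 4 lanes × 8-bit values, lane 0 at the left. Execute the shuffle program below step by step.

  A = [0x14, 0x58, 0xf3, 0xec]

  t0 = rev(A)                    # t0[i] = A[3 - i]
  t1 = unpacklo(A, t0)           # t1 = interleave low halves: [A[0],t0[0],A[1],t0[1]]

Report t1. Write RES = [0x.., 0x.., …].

RES = [ 0x14  0xec  0x58  0xf3 ]

  t0: ec f3 58 14
  t1: 14 ec 58 f3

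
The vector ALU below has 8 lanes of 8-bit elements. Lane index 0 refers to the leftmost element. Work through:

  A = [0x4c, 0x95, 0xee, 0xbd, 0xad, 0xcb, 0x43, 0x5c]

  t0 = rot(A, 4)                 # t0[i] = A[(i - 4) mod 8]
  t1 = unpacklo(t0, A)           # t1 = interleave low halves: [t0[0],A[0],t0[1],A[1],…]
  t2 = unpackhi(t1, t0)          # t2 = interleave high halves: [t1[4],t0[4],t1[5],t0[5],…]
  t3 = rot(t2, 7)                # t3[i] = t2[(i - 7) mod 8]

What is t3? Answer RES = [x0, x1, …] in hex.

RES = [ 0x4c  0xee  0x95  0x5c  0xee  0xbd  0xbd  0x43 ]

→ t0 |ad|cb|43|5c|4c|95|ee|bd|
→ t1 |ad|4c|cb|95|43|ee|5c|bd|
→ t2 |43|4c|ee|95|5c|ee|bd|bd|
→ t3 |4c|ee|95|5c|ee|bd|bd|43|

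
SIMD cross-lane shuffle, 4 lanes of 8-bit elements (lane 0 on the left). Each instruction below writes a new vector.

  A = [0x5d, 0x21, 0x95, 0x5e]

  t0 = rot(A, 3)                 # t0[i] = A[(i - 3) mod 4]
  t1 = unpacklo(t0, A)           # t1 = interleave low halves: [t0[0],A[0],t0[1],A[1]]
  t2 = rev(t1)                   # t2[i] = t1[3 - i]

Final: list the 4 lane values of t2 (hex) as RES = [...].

RES = [0x21, 0x95, 0x5d, 0x21]

  t0: 21 95 5e 5d
  t1: 21 5d 95 21
  t2: 21 95 5d 21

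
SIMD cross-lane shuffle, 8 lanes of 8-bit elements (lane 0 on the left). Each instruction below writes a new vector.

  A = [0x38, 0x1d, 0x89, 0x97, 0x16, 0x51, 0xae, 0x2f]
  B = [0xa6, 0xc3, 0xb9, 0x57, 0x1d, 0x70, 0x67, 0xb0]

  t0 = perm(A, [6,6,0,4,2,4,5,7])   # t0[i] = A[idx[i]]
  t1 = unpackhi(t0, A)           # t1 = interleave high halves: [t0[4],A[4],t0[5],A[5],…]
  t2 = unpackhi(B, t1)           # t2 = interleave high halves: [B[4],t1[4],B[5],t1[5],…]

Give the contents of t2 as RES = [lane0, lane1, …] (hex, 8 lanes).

t0 = [0xae, 0xae, 0x38, 0x16, 0x89, 0x16, 0x51, 0x2f]
t1 = [0x89, 0x16, 0x16, 0x51, 0x51, 0xae, 0x2f, 0x2f]
t2 = [0x1d, 0x51, 0x70, 0xae, 0x67, 0x2f, 0xb0, 0x2f]

RES = [ 0x1d  0x51  0x70  0xae  0x67  0x2f  0xb0  0x2f ]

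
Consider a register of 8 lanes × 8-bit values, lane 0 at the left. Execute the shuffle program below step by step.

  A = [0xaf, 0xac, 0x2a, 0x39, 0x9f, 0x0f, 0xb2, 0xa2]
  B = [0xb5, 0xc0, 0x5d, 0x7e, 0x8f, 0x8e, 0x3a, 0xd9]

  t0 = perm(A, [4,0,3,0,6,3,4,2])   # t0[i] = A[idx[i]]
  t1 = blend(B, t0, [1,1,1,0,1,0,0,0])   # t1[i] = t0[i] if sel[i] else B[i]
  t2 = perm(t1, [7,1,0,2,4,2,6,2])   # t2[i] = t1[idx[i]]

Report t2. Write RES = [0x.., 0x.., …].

t0 = [0x9f, 0xaf, 0x39, 0xaf, 0xb2, 0x39, 0x9f, 0x2a]
t1 = [0x9f, 0xaf, 0x39, 0x7e, 0xb2, 0x8e, 0x3a, 0xd9]
t2 = [0xd9, 0xaf, 0x9f, 0x39, 0xb2, 0x39, 0x3a, 0x39]

RES = [ 0xd9  0xaf  0x9f  0x39  0xb2  0x39  0x3a  0x39 ]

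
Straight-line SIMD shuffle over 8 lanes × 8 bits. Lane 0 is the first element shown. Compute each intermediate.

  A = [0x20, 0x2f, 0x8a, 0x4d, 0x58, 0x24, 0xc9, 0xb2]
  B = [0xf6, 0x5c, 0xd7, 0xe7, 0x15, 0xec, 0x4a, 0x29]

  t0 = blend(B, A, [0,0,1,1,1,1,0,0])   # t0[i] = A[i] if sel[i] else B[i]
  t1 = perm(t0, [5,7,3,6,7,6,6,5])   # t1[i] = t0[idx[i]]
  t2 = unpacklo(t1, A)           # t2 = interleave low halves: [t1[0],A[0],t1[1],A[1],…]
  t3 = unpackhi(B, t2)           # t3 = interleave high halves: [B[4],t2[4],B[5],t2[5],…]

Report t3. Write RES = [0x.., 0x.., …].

  t0: f6 5c 8a 4d 58 24 4a 29
  t1: 24 29 4d 4a 29 4a 4a 24
  t2: 24 20 29 2f 4d 8a 4a 4d
  t3: 15 4d ec 8a 4a 4a 29 4d

RES = [ 0x15  0x4d  0xec  0x8a  0x4a  0x4a  0x29  0x4d ]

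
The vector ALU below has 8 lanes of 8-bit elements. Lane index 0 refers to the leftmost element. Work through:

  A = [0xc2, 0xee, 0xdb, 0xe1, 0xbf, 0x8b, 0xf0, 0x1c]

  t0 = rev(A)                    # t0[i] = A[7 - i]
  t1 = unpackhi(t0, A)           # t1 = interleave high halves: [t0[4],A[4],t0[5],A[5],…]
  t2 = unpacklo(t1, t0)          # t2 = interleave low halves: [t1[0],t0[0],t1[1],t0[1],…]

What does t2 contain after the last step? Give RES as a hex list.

RES = [ 0xe1  0x1c  0xbf  0xf0  0xdb  0x8b  0x8b  0xbf ]

t0 = [0x1c, 0xf0, 0x8b, 0xbf, 0xe1, 0xdb, 0xee, 0xc2]
t1 = [0xe1, 0xbf, 0xdb, 0x8b, 0xee, 0xf0, 0xc2, 0x1c]
t2 = [0xe1, 0x1c, 0xbf, 0xf0, 0xdb, 0x8b, 0x8b, 0xbf]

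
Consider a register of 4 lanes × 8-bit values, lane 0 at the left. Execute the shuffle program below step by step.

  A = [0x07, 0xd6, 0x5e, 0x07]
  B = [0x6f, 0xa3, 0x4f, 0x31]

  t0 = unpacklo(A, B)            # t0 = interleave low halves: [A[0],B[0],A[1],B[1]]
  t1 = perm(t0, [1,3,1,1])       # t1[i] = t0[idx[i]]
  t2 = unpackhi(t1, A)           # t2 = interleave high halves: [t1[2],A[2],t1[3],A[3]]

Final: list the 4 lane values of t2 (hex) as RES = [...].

t0 = [0x07, 0x6f, 0xd6, 0xa3]
t1 = [0x6f, 0xa3, 0x6f, 0x6f]
t2 = [0x6f, 0x5e, 0x6f, 0x07]

RES = [ 0x6f  0x5e  0x6f  0x07 ]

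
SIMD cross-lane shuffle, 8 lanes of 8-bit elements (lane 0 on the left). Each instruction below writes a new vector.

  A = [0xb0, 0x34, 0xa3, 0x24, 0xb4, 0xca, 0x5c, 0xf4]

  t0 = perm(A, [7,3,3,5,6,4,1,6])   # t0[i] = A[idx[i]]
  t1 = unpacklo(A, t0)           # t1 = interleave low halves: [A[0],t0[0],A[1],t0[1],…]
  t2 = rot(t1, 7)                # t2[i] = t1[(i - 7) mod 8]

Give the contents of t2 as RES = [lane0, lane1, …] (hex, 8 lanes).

RES = [ 0xf4  0x34  0x24  0xa3  0x24  0x24  0xca  0xb0 ]

t0 = [0xf4, 0x24, 0x24, 0xca, 0x5c, 0xb4, 0x34, 0x5c]
t1 = [0xb0, 0xf4, 0x34, 0x24, 0xa3, 0x24, 0x24, 0xca]
t2 = [0xf4, 0x34, 0x24, 0xa3, 0x24, 0x24, 0xca, 0xb0]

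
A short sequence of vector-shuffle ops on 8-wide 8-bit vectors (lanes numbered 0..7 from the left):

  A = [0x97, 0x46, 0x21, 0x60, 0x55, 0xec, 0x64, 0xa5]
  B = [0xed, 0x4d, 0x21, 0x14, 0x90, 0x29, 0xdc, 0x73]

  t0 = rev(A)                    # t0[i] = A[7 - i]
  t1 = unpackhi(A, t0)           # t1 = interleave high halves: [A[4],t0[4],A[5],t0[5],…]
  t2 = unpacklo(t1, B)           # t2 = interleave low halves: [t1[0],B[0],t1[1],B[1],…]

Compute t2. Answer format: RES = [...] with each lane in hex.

RES = [0x55, 0xed, 0x60, 0x4d, 0xec, 0x21, 0x21, 0x14]

  t0: a5 64 ec 55 60 21 46 97
  t1: 55 60 ec 21 64 46 a5 97
  t2: 55 ed 60 4d ec 21 21 14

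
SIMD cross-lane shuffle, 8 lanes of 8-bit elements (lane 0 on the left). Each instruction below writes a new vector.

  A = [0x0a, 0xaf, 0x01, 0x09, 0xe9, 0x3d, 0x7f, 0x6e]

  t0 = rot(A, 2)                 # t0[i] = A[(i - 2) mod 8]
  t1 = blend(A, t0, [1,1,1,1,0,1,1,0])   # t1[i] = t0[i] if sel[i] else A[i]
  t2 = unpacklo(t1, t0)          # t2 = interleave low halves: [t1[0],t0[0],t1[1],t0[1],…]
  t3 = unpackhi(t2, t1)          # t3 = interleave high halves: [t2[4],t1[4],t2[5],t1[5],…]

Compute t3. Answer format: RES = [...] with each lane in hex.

RES = [ 0x0a  0xe9  0x0a  0x09  0xaf  0xe9  0xaf  0x6e ]

  t0: 7f 6e 0a af 01 09 e9 3d
  t1: 7f 6e 0a af e9 09 e9 6e
  t2: 7f 7f 6e 6e 0a 0a af af
  t3: 0a e9 0a 09 af e9 af 6e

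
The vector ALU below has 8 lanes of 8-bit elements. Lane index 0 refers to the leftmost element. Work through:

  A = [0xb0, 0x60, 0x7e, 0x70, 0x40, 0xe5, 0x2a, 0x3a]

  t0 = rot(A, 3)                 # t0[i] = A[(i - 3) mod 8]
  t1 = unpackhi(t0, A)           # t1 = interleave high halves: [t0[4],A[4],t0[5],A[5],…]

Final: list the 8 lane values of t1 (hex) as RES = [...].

RES = [0x60, 0x40, 0x7e, 0xe5, 0x70, 0x2a, 0x40, 0x3a]

  t0: e5 2a 3a b0 60 7e 70 40
  t1: 60 40 7e e5 70 2a 40 3a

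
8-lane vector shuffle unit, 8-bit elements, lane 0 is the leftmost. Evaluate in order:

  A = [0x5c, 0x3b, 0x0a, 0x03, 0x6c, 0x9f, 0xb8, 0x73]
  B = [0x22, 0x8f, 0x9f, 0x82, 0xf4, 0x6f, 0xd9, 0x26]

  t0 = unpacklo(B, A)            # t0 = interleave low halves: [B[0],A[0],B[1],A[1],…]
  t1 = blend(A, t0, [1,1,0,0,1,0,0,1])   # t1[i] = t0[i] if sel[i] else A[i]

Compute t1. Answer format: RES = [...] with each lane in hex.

RES = [0x22, 0x5c, 0x0a, 0x03, 0x9f, 0x9f, 0xb8, 0x03]

→ t0 |22|5c|8f|3b|9f|0a|82|03|
→ t1 |22|5c|0a|03|9f|9f|b8|03|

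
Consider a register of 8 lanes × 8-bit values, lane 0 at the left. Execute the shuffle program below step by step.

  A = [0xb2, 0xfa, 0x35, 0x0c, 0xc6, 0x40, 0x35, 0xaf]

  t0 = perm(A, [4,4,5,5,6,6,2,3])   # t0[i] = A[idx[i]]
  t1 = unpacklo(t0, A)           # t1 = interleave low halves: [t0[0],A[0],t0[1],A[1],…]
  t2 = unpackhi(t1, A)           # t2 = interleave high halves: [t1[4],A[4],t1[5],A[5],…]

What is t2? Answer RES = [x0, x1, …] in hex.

t0 = [0xc6, 0xc6, 0x40, 0x40, 0x35, 0x35, 0x35, 0x0c]
t1 = [0xc6, 0xb2, 0xc6, 0xfa, 0x40, 0x35, 0x40, 0x0c]
t2 = [0x40, 0xc6, 0x35, 0x40, 0x40, 0x35, 0x0c, 0xaf]

RES = [ 0x40  0xc6  0x35  0x40  0x40  0x35  0x0c  0xaf ]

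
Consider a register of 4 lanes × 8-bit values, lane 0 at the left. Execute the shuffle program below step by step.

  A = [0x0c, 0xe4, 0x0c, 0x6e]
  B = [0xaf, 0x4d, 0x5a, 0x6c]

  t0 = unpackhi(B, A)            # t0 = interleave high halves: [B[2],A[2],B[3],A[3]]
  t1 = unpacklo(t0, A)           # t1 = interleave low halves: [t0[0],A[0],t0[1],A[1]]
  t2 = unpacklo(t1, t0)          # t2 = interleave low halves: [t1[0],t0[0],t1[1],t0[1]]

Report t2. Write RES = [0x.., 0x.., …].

  t0: 5a 0c 6c 6e
  t1: 5a 0c 0c e4
  t2: 5a 5a 0c 0c

RES = [ 0x5a  0x5a  0x0c  0x0c ]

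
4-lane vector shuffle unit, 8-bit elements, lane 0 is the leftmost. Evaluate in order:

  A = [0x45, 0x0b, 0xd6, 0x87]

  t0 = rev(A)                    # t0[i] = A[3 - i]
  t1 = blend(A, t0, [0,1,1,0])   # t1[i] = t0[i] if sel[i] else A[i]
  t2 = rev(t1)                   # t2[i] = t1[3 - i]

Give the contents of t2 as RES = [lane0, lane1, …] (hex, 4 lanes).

→ t0 |87|d6|0b|45|
→ t1 |45|d6|0b|87|
→ t2 |87|0b|d6|45|

RES = [ 0x87  0x0b  0xd6  0x45 ]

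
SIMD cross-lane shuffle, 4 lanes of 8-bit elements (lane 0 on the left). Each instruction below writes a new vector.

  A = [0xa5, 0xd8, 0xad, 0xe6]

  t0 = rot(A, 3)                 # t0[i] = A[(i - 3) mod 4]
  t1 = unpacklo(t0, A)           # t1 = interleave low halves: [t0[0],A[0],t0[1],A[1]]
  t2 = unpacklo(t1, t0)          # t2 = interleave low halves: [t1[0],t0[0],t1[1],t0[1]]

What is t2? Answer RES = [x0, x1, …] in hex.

RES = [ 0xd8  0xd8  0xa5  0xad ]

→ t0 |d8|ad|e6|a5|
→ t1 |d8|a5|ad|d8|
→ t2 |d8|d8|a5|ad|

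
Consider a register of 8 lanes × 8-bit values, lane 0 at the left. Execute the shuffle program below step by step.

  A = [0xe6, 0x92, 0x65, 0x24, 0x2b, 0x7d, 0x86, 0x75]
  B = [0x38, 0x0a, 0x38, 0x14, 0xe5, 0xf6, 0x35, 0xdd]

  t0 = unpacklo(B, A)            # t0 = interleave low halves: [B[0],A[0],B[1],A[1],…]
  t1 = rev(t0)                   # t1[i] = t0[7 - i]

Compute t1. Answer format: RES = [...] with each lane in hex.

  t0: 38 e6 0a 92 38 65 14 24
  t1: 24 14 65 38 92 0a e6 38

RES = [ 0x24  0x14  0x65  0x38  0x92  0x0a  0xe6  0x38 ]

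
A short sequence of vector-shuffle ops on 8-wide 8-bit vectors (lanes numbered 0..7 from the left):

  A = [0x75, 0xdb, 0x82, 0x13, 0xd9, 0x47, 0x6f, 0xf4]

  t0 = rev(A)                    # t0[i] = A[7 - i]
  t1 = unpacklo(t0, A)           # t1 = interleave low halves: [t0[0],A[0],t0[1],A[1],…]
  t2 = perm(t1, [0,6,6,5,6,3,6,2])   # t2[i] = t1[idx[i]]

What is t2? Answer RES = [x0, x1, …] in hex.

  t0: f4 6f 47 d9 13 82 db 75
  t1: f4 75 6f db 47 82 d9 13
  t2: f4 d9 d9 82 d9 db d9 6f

RES = [0xf4, 0xd9, 0xd9, 0x82, 0xd9, 0xdb, 0xd9, 0x6f]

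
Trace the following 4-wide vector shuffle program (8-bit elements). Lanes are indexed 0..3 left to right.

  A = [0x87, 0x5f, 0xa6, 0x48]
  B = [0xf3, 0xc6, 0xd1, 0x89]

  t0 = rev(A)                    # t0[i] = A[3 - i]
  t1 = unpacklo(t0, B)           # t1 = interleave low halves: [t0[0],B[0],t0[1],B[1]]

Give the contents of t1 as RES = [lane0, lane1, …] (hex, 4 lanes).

RES = [0x48, 0xf3, 0xa6, 0xc6]

t0 = [0x48, 0xa6, 0x5f, 0x87]
t1 = [0x48, 0xf3, 0xa6, 0xc6]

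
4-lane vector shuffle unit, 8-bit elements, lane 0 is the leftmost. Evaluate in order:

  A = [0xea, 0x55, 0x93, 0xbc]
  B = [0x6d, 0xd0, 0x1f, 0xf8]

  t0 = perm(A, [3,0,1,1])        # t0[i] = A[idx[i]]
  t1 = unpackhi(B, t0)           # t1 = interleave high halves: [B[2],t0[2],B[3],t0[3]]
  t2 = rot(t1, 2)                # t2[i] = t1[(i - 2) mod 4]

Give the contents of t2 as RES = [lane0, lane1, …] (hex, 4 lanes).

t0 = [0xbc, 0xea, 0x55, 0x55]
t1 = [0x1f, 0x55, 0xf8, 0x55]
t2 = [0xf8, 0x55, 0x1f, 0x55]

RES = [ 0xf8  0x55  0x1f  0x55 ]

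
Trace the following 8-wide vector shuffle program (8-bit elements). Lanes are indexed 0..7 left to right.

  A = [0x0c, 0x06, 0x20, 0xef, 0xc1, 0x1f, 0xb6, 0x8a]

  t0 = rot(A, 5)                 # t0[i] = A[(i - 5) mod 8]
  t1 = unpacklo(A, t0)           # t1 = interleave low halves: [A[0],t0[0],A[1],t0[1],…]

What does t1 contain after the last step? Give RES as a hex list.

RES = [0x0c, 0xef, 0x06, 0xc1, 0x20, 0x1f, 0xef, 0xb6]

  t0: ef c1 1f b6 8a 0c 06 20
  t1: 0c ef 06 c1 20 1f ef b6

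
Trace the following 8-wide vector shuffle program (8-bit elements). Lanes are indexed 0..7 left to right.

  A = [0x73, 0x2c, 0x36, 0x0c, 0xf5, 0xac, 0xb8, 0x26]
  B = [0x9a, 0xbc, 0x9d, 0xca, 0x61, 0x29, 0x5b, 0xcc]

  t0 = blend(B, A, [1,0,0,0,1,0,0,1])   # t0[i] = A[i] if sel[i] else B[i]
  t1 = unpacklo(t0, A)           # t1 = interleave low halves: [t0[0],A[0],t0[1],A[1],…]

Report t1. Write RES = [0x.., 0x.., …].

t0 = [0x73, 0xbc, 0x9d, 0xca, 0xf5, 0x29, 0x5b, 0x26]
t1 = [0x73, 0x73, 0xbc, 0x2c, 0x9d, 0x36, 0xca, 0x0c]

RES = [ 0x73  0x73  0xbc  0x2c  0x9d  0x36  0xca  0x0c ]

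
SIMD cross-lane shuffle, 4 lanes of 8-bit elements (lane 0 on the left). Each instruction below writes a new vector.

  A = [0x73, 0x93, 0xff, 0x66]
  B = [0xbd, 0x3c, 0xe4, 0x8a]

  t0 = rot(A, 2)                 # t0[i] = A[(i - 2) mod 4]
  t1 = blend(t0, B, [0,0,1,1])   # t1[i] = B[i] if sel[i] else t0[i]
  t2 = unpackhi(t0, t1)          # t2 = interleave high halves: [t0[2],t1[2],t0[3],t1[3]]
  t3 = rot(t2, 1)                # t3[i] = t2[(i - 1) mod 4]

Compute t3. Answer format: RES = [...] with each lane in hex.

RES = [0x8a, 0x73, 0xe4, 0x93]

→ t0 |ff|66|73|93|
→ t1 |ff|66|e4|8a|
→ t2 |73|e4|93|8a|
→ t3 |8a|73|e4|93|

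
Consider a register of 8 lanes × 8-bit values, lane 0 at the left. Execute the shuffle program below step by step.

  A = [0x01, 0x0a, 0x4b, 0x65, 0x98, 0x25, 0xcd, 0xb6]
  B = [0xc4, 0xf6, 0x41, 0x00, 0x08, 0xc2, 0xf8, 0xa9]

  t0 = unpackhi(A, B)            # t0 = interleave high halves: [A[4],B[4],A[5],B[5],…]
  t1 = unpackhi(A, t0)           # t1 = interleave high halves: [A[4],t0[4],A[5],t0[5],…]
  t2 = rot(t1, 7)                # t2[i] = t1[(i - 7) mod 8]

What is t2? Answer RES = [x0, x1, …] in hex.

RES = [ 0xcd  0x25  0xf8  0xcd  0xb6  0xb6  0xa9  0x98 ]

  t0: 98 08 25 c2 cd f8 b6 a9
  t1: 98 cd 25 f8 cd b6 b6 a9
  t2: cd 25 f8 cd b6 b6 a9 98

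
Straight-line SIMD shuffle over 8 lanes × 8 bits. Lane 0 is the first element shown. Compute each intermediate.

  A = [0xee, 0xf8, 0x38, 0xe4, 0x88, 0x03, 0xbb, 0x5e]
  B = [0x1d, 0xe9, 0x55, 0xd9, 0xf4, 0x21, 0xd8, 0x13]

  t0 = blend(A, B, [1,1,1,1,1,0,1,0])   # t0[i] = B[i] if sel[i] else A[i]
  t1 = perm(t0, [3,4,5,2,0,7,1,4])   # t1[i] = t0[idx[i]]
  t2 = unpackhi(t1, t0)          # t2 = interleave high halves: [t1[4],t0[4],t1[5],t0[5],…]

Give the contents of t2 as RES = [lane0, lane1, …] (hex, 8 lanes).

RES = [0x1d, 0xf4, 0x5e, 0x03, 0xe9, 0xd8, 0xf4, 0x5e]

  t0: 1d e9 55 d9 f4 03 d8 5e
  t1: d9 f4 03 55 1d 5e e9 f4
  t2: 1d f4 5e 03 e9 d8 f4 5e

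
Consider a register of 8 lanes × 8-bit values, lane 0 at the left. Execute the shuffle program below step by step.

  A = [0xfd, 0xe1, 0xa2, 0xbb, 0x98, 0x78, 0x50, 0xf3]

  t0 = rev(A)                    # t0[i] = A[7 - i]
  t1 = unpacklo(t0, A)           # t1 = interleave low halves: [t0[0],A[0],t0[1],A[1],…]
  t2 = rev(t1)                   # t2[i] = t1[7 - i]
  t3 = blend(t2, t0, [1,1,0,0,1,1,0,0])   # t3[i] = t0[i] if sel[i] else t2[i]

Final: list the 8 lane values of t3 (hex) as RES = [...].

→ t0 |f3|50|78|98|bb|a2|e1|fd|
→ t1 |f3|fd|50|e1|78|a2|98|bb|
→ t2 |bb|98|a2|78|e1|50|fd|f3|
→ t3 |f3|50|a2|78|bb|a2|fd|f3|

RES = [0xf3, 0x50, 0xa2, 0x78, 0xbb, 0xa2, 0xfd, 0xf3]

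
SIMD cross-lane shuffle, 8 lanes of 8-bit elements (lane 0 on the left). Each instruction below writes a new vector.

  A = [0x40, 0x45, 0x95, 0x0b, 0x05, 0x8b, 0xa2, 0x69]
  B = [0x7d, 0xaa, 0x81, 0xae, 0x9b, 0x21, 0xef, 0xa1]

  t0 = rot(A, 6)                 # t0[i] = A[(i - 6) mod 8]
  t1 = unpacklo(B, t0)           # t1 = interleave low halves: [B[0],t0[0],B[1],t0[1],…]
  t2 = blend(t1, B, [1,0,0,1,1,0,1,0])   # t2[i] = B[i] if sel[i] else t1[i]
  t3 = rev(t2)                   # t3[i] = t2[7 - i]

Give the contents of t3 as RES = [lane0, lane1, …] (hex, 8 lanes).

t0 = [0x95, 0x0b, 0x05, 0x8b, 0xa2, 0x69, 0x40, 0x45]
t1 = [0x7d, 0x95, 0xaa, 0x0b, 0x81, 0x05, 0xae, 0x8b]
t2 = [0x7d, 0x95, 0xaa, 0xae, 0x9b, 0x05, 0xef, 0x8b]
t3 = [0x8b, 0xef, 0x05, 0x9b, 0xae, 0xaa, 0x95, 0x7d]

RES = [ 0x8b  0xef  0x05  0x9b  0xae  0xaa  0x95  0x7d ]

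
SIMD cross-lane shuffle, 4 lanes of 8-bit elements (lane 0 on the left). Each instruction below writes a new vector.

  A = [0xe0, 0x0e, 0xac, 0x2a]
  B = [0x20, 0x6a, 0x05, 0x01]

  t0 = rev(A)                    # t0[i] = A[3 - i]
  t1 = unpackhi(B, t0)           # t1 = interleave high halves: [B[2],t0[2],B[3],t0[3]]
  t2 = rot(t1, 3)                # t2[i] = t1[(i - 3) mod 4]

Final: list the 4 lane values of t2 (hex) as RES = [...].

t0 = [0x2a, 0xac, 0x0e, 0xe0]
t1 = [0x05, 0x0e, 0x01, 0xe0]
t2 = [0x0e, 0x01, 0xe0, 0x05]

RES = [0x0e, 0x01, 0xe0, 0x05]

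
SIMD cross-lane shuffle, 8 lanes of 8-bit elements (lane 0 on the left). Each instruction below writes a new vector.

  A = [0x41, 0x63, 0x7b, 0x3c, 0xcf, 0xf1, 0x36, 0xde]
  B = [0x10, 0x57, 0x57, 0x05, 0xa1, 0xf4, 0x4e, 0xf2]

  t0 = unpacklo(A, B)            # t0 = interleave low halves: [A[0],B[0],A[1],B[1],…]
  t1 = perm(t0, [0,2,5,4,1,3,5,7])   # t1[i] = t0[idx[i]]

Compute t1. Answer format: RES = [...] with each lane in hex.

RES = [0x41, 0x63, 0x57, 0x7b, 0x10, 0x57, 0x57, 0x05]

  t0: 41 10 63 57 7b 57 3c 05
  t1: 41 63 57 7b 10 57 57 05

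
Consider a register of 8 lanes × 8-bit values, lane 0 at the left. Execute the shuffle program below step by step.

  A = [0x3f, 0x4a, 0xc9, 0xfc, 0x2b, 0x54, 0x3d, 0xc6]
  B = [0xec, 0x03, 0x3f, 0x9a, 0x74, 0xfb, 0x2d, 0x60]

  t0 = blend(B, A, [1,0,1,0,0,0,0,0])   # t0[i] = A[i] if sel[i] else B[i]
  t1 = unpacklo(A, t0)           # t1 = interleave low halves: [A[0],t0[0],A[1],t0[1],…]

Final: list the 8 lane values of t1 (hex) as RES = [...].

→ t0 |3f|03|c9|9a|74|fb|2d|60|
→ t1 |3f|3f|4a|03|c9|c9|fc|9a|

RES = [ 0x3f  0x3f  0x4a  0x03  0xc9  0xc9  0xfc  0x9a ]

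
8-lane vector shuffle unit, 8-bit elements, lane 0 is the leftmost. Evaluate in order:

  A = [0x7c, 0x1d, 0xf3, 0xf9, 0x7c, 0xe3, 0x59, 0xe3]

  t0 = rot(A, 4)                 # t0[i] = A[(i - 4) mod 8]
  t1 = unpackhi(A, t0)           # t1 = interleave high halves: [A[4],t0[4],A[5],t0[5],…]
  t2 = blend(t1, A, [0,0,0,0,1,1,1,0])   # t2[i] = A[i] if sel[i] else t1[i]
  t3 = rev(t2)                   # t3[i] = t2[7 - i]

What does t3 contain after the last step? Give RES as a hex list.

RES = [0xf9, 0x59, 0xe3, 0x7c, 0x1d, 0xe3, 0x7c, 0x7c]

  t0: 7c e3 59 e3 7c 1d f3 f9
  t1: 7c 7c e3 1d 59 f3 e3 f9
  t2: 7c 7c e3 1d 7c e3 59 f9
  t3: f9 59 e3 7c 1d e3 7c 7c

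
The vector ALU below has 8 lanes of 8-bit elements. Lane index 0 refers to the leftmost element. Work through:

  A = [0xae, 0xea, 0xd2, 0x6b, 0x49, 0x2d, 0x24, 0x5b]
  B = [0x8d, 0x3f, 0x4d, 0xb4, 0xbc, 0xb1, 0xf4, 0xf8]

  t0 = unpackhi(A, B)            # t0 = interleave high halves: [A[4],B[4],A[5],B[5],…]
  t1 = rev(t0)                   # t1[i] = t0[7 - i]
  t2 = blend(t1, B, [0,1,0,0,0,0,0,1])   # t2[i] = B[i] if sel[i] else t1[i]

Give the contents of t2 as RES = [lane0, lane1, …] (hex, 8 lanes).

RES = [0xf8, 0x3f, 0xf4, 0x24, 0xb1, 0x2d, 0xbc, 0xf8]

  t0: 49 bc 2d b1 24 f4 5b f8
  t1: f8 5b f4 24 b1 2d bc 49
  t2: f8 3f f4 24 b1 2d bc f8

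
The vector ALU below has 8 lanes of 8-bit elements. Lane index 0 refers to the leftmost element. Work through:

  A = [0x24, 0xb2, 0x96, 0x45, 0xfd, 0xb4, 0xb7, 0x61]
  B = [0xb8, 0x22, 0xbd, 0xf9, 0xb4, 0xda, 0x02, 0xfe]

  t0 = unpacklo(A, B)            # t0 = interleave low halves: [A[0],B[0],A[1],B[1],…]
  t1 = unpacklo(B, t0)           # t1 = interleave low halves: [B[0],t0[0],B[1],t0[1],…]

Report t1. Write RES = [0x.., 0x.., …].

  t0: 24 b8 b2 22 96 bd 45 f9
  t1: b8 24 22 b8 bd b2 f9 22

RES = [ 0xb8  0x24  0x22  0xb8  0xbd  0xb2  0xf9  0x22 ]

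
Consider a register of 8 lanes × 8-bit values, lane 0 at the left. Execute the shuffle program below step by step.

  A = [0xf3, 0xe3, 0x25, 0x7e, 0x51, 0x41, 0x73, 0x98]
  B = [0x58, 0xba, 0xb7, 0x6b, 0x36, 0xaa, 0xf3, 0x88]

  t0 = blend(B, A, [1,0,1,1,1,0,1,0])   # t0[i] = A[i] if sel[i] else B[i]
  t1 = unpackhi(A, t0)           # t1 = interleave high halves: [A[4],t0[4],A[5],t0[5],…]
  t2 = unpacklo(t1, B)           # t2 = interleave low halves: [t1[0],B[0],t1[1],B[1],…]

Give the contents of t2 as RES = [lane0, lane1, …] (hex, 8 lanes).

  t0: f3 ba 25 7e 51 aa 73 88
  t1: 51 51 41 aa 73 73 98 88
  t2: 51 58 51 ba 41 b7 aa 6b

RES = [0x51, 0x58, 0x51, 0xba, 0x41, 0xb7, 0xaa, 0x6b]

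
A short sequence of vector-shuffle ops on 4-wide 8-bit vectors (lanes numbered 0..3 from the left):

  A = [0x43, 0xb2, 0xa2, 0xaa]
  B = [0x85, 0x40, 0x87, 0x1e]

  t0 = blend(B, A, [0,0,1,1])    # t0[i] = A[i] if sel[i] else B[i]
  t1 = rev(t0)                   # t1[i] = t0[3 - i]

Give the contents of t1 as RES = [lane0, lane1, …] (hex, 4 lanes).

RES = [ 0xaa  0xa2  0x40  0x85 ]

  t0: 85 40 a2 aa
  t1: aa a2 40 85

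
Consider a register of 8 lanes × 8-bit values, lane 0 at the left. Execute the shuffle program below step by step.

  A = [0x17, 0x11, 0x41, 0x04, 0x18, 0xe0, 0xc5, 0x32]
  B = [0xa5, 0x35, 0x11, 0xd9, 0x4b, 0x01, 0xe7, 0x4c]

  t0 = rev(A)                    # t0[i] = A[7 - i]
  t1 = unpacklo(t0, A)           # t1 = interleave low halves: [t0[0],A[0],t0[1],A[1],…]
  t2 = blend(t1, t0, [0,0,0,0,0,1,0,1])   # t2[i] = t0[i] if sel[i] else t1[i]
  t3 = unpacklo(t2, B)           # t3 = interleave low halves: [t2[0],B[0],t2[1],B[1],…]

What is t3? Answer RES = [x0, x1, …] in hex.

RES = [ 0x32  0xa5  0x17  0x35  0xc5  0x11  0x11  0xd9 ]

→ t0 |32|c5|e0|18|04|41|11|17|
→ t1 |32|17|c5|11|e0|41|18|04|
→ t2 |32|17|c5|11|e0|41|18|17|
→ t3 |32|a5|17|35|c5|11|11|d9|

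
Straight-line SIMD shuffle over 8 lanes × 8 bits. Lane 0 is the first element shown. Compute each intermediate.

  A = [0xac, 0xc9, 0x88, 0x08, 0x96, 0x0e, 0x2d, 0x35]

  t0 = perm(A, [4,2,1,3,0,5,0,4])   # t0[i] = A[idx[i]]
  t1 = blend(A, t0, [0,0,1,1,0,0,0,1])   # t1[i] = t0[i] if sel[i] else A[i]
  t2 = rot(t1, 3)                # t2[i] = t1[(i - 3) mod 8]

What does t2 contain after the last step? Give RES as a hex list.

t0 = [0x96, 0x88, 0xc9, 0x08, 0xac, 0x0e, 0xac, 0x96]
t1 = [0xac, 0xc9, 0xc9, 0x08, 0x96, 0x0e, 0x2d, 0x96]
t2 = [0x0e, 0x2d, 0x96, 0xac, 0xc9, 0xc9, 0x08, 0x96]

RES = [ 0x0e  0x2d  0x96  0xac  0xc9  0xc9  0x08  0x96 ]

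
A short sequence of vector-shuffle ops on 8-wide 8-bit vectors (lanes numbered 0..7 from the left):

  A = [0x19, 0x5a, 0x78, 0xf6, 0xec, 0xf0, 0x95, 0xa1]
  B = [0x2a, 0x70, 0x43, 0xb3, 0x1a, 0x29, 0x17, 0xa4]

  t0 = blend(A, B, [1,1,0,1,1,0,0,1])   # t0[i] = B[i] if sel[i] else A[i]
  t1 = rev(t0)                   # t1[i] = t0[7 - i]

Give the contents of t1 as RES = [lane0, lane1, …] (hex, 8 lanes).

t0 = [0x2a, 0x70, 0x78, 0xb3, 0x1a, 0xf0, 0x95, 0xa4]
t1 = [0xa4, 0x95, 0xf0, 0x1a, 0xb3, 0x78, 0x70, 0x2a]

RES = [0xa4, 0x95, 0xf0, 0x1a, 0xb3, 0x78, 0x70, 0x2a]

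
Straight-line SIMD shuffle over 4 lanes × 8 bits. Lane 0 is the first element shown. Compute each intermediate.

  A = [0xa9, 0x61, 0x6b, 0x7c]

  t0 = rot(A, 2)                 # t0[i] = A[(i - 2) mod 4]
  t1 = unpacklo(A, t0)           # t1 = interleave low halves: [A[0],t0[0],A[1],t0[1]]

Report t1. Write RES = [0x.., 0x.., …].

t0 = [0x6b, 0x7c, 0xa9, 0x61]
t1 = [0xa9, 0x6b, 0x61, 0x7c]

RES = [0xa9, 0x6b, 0x61, 0x7c]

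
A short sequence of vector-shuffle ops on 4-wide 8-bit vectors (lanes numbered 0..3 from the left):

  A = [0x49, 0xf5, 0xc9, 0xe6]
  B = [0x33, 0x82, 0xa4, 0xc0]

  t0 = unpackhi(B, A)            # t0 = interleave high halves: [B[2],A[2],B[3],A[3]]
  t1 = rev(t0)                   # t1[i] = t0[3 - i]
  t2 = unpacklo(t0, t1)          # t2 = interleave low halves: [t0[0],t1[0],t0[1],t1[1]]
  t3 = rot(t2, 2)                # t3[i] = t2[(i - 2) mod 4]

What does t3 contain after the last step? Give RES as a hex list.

RES = [0xc9, 0xc0, 0xa4, 0xe6]

t0 = [0xa4, 0xc9, 0xc0, 0xe6]
t1 = [0xe6, 0xc0, 0xc9, 0xa4]
t2 = [0xa4, 0xe6, 0xc9, 0xc0]
t3 = [0xc9, 0xc0, 0xa4, 0xe6]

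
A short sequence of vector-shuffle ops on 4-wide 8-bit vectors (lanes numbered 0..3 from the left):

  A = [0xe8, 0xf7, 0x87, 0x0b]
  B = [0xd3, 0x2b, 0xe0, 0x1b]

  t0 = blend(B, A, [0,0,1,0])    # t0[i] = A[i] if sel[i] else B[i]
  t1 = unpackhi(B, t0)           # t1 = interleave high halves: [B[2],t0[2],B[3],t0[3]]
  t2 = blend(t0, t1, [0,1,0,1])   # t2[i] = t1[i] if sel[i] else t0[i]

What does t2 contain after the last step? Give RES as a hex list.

→ t0 |d3|2b|87|1b|
→ t1 |e0|87|1b|1b|
→ t2 |d3|87|87|1b|

RES = [ 0xd3  0x87  0x87  0x1b ]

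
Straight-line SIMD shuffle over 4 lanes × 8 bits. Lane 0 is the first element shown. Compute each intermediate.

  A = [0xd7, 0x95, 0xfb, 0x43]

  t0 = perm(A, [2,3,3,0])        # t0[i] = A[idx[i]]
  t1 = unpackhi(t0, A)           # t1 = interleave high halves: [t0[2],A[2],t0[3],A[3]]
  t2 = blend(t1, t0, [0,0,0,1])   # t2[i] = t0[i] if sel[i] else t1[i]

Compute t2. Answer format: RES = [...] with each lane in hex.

RES = [0x43, 0xfb, 0xd7, 0xd7]

  t0: fb 43 43 d7
  t1: 43 fb d7 43
  t2: 43 fb d7 d7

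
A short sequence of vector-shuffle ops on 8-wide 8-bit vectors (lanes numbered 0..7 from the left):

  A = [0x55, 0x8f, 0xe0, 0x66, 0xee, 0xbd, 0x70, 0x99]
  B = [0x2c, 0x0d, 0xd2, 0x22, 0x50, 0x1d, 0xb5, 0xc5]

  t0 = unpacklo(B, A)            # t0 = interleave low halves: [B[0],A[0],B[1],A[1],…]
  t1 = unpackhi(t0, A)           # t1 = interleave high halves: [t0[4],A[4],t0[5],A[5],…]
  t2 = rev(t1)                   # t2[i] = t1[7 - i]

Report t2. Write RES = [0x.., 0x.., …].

  t0: 2c 55 0d 8f d2 e0 22 66
  t1: d2 ee e0 bd 22 70 66 99
  t2: 99 66 70 22 bd e0 ee d2

RES = [ 0x99  0x66  0x70  0x22  0xbd  0xe0  0xee  0xd2 ]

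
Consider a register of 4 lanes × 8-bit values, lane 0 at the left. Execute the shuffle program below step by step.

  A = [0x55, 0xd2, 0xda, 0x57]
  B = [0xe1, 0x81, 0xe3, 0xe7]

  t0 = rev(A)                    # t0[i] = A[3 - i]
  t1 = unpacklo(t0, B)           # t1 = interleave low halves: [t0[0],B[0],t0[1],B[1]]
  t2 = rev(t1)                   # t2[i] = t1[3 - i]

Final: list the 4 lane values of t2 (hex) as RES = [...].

t0 = [0x57, 0xda, 0xd2, 0x55]
t1 = [0x57, 0xe1, 0xda, 0x81]
t2 = [0x81, 0xda, 0xe1, 0x57]

RES = [0x81, 0xda, 0xe1, 0x57]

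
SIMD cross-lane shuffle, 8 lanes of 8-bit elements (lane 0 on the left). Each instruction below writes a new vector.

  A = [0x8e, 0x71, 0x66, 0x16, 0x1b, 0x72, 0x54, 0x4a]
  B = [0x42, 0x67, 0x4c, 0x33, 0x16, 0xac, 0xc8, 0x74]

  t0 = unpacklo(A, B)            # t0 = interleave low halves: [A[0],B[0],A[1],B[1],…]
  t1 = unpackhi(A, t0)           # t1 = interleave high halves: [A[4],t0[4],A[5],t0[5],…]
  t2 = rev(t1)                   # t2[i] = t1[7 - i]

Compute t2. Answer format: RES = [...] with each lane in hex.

RES = [ 0x33  0x4a  0x16  0x54  0x4c  0x72  0x66  0x1b ]

t0 = [0x8e, 0x42, 0x71, 0x67, 0x66, 0x4c, 0x16, 0x33]
t1 = [0x1b, 0x66, 0x72, 0x4c, 0x54, 0x16, 0x4a, 0x33]
t2 = [0x33, 0x4a, 0x16, 0x54, 0x4c, 0x72, 0x66, 0x1b]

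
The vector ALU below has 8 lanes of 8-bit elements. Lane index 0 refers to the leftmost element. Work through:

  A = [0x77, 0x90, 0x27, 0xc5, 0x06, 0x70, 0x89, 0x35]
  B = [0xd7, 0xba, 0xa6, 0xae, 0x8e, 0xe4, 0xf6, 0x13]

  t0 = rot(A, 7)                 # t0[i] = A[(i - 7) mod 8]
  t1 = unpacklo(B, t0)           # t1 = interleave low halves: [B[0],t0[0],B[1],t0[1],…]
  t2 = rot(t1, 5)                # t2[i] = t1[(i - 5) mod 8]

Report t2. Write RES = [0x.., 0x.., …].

  t0: 90 27 c5 06 70 89 35 77
  t1: d7 90 ba 27 a6 c5 ae 06
  t2: 27 a6 c5 ae 06 d7 90 ba

RES = [0x27, 0xa6, 0xc5, 0xae, 0x06, 0xd7, 0x90, 0xba]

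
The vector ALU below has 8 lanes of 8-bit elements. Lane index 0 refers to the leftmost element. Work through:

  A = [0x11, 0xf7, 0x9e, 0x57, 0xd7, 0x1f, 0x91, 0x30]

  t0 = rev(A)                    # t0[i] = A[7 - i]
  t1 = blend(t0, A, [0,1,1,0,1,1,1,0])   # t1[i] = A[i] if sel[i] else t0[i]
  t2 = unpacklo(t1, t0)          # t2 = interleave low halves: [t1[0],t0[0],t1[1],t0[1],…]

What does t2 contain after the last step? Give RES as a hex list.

RES = [0x30, 0x30, 0xf7, 0x91, 0x9e, 0x1f, 0xd7, 0xd7]

  t0: 30 91 1f d7 57 9e f7 11
  t1: 30 f7 9e d7 d7 1f 91 11
  t2: 30 30 f7 91 9e 1f d7 d7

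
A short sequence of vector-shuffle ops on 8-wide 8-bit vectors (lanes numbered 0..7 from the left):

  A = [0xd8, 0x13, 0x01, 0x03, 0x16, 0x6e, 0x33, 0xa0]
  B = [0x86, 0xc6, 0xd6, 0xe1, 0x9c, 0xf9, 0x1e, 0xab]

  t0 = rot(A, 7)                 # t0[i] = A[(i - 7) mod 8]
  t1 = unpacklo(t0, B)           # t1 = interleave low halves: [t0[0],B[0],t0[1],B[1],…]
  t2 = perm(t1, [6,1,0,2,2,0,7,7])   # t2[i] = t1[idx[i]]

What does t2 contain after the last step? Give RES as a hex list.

t0 = [0x13, 0x01, 0x03, 0x16, 0x6e, 0x33, 0xa0, 0xd8]
t1 = [0x13, 0x86, 0x01, 0xc6, 0x03, 0xd6, 0x16, 0xe1]
t2 = [0x16, 0x86, 0x13, 0x01, 0x01, 0x13, 0xe1, 0xe1]

RES = [ 0x16  0x86  0x13  0x01  0x01  0x13  0xe1  0xe1 ]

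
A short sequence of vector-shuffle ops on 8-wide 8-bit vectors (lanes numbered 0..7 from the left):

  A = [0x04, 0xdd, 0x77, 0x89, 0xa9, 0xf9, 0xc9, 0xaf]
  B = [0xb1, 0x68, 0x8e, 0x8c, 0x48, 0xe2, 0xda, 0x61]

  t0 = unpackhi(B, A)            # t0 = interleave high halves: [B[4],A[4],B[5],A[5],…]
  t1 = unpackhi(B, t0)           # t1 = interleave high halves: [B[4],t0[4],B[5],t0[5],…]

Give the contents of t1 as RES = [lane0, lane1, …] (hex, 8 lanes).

→ t0 |48|a9|e2|f9|da|c9|61|af|
→ t1 |48|da|e2|c9|da|61|61|af|

RES = [ 0x48  0xda  0xe2  0xc9  0xda  0x61  0x61  0xaf ]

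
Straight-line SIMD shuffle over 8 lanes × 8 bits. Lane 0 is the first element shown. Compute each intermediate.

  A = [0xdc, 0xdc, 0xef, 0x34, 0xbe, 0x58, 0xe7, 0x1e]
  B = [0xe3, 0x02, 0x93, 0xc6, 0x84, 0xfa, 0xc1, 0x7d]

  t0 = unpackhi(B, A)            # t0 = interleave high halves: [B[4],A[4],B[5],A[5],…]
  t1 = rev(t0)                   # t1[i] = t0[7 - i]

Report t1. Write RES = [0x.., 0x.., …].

  t0: 84 be fa 58 c1 e7 7d 1e
  t1: 1e 7d e7 c1 58 fa be 84

RES = [0x1e, 0x7d, 0xe7, 0xc1, 0x58, 0xfa, 0xbe, 0x84]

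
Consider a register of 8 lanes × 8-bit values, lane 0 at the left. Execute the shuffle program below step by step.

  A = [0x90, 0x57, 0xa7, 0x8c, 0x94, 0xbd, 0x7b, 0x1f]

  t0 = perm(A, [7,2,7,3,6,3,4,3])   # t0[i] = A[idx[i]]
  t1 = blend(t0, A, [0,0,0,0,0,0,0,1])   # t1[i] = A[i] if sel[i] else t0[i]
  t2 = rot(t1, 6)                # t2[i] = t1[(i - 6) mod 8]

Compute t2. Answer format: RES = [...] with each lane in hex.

→ t0 |1f|a7|1f|8c|7b|8c|94|8c|
→ t1 |1f|a7|1f|8c|7b|8c|94|1f|
→ t2 |1f|8c|7b|8c|94|1f|1f|a7|

RES = [0x1f, 0x8c, 0x7b, 0x8c, 0x94, 0x1f, 0x1f, 0xa7]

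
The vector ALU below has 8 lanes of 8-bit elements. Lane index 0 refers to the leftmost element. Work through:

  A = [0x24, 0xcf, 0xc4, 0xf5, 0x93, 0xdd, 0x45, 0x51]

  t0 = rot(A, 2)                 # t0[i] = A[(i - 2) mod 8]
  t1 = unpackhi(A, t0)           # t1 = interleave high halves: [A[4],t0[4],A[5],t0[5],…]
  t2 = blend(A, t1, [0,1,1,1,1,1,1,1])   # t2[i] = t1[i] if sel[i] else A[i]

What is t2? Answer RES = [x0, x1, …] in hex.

RES = [ 0x24  0xc4  0xdd  0xf5  0x45  0x93  0x51  0xdd ]

  t0: 45 51 24 cf c4 f5 93 dd
  t1: 93 c4 dd f5 45 93 51 dd
  t2: 24 c4 dd f5 45 93 51 dd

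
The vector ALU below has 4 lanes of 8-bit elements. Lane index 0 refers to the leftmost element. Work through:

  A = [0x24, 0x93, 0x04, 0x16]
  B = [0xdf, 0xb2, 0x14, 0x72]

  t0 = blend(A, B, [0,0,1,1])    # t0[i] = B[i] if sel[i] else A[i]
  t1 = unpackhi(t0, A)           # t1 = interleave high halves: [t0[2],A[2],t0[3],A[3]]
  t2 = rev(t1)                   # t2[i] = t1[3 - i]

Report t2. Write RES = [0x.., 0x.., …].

→ t0 |24|93|14|72|
→ t1 |14|04|72|16|
→ t2 |16|72|04|14|

RES = [0x16, 0x72, 0x04, 0x14]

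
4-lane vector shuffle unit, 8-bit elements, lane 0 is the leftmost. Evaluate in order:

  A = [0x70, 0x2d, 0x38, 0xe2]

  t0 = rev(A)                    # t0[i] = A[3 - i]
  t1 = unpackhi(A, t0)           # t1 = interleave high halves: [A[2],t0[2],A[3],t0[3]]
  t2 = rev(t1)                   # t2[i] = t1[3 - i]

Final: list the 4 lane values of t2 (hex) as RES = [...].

RES = [0x70, 0xe2, 0x2d, 0x38]

→ t0 |e2|38|2d|70|
→ t1 |38|2d|e2|70|
→ t2 |70|e2|2d|38|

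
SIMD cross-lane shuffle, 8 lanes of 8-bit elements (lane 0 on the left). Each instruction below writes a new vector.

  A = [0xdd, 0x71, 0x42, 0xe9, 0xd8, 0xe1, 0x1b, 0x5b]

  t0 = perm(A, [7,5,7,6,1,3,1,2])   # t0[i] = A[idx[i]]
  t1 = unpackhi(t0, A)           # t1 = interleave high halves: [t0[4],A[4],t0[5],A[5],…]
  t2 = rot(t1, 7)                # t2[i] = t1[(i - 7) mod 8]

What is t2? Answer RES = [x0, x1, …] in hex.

  t0: 5b e1 5b 1b 71 e9 71 42
  t1: 71 d8 e9 e1 71 1b 42 5b
  t2: d8 e9 e1 71 1b 42 5b 71

RES = [0xd8, 0xe9, 0xe1, 0x71, 0x1b, 0x42, 0x5b, 0x71]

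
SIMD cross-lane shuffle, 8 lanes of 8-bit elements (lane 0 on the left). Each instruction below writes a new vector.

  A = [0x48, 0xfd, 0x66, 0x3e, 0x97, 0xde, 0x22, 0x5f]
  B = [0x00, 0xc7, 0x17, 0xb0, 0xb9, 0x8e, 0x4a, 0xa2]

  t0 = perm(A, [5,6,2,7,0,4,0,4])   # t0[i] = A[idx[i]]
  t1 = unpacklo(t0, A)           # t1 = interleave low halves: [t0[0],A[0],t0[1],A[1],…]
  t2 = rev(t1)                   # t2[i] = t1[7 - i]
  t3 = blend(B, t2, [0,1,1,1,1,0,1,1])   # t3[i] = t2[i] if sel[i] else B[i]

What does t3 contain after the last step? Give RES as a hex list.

t0 = [0xde, 0x22, 0x66, 0x5f, 0x48, 0x97, 0x48, 0x97]
t1 = [0xde, 0x48, 0x22, 0xfd, 0x66, 0x66, 0x5f, 0x3e]
t2 = [0x3e, 0x5f, 0x66, 0x66, 0xfd, 0x22, 0x48, 0xde]
t3 = [0x00, 0x5f, 0x66, 0x66, 0xfd, 0x8e, 0x48, 0xde]

RES = [ 0x00  0x5f  0x66  0x66  0xfd  0x8e  0x48  0xde ]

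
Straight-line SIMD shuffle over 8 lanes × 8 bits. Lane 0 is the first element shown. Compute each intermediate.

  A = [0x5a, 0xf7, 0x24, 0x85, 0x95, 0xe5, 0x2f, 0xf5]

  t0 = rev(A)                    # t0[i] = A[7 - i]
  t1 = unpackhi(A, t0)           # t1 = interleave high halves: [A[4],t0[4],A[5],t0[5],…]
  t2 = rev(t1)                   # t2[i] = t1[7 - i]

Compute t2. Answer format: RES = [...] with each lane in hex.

t0 = [0xf5, 0x2f, 0xe5, 0x95, 0x85, 0x24, 0xf7, 0x5a]
t1 = [0x95, 0x85, 0xe5, 0x24, 0x2f, 0xf7, 0xf5, 0x5a]
t2 = [0x5a, 0xf5, 0xf7, 0x2f, 0x24, 0xe5, 0x85, 0x95]

RES = [ 0x5a  0xf5  0xf7  0x2f  0x24  0xe5  0x85  0x95 ]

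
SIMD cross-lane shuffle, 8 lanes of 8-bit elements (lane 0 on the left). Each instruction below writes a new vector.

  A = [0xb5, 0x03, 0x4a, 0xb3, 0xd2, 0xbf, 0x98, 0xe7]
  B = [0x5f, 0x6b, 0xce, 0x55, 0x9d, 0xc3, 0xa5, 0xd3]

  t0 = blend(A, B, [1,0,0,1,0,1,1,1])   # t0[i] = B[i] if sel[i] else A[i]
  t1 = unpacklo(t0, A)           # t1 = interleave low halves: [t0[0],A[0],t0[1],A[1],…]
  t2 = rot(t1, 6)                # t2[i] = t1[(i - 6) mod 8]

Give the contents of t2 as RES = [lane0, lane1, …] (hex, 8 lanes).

→ t0 |5f|03|4a|55|d2|c3|a5|d3|
→ t1 |5f|b5|03|03|4a|4a|55|b3|
→ t2 |03|03|4a|4a|55|b3|5f|b5|

RES = [ 0x03  0x03  0x4a  0x4a  0x55  0xb3  0x5f  0xb5 ]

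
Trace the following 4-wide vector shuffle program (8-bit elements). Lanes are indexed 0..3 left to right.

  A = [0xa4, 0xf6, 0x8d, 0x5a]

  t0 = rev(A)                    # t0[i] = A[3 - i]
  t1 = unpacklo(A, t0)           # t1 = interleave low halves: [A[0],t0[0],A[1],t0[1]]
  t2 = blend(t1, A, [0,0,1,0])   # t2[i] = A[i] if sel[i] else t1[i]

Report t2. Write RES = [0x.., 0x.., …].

RES = [ 0xa4  0x5a  0x8d  0x8d ]

  t0: 5a 8d f6 a4
  t1: a4 5a f6 8d
  t2: a4 5a 8d 8d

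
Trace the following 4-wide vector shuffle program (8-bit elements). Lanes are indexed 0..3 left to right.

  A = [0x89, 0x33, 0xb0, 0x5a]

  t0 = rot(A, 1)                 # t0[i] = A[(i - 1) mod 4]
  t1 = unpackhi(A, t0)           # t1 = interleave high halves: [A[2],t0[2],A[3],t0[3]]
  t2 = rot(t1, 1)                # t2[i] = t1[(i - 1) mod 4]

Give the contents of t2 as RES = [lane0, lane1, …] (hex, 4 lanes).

RES = [ 0xb0  0xb0  0x33  0x5a ]

t0 = [0x5a, 0x89, 0x33, 0xb0]
t1 = [0xb0, 0x33, 0x5a, 0xb0]
t2 = [0xb0, 0xb0, 0x33, 0x5a]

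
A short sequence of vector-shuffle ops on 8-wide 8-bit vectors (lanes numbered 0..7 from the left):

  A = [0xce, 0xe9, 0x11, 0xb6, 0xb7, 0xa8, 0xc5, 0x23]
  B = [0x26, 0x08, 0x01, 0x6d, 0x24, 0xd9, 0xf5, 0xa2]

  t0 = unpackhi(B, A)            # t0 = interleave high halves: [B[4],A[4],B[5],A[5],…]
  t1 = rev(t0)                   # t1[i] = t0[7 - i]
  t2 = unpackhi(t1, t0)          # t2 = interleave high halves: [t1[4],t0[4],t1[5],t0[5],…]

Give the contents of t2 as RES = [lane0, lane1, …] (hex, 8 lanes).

→ t0 |24|b7|d9|a8|f5|c5|a2|23|
→ t1 |23|a2|c5|f5|a8|d9|b7|24|
→ t2 |a8|f5|d9|c5|b7|a2|24|23|

RES = [ 0xa8  0xf5  0xd9  0xc5  0xb7  0xa2  0x24  0x23 ]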